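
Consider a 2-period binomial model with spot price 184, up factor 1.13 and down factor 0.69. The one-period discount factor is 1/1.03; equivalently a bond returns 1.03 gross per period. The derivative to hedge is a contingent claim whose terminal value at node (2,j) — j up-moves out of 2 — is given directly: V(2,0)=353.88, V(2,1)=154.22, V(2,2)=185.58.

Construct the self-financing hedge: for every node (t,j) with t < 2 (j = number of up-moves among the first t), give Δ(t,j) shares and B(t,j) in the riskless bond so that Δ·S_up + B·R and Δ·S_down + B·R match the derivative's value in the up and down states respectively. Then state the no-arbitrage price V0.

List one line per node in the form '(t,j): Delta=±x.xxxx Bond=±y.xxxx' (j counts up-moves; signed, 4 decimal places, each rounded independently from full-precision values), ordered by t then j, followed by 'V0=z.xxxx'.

Risk-neutral probability p* = (R−d)/(u−d) = (1.03−0.69)/(1.13−0.69) = 0.7727.
Payoff layer (t=2): V(2,0)=353.8800, V(2,1)=154.2200, V(2,2)=185.5800
Node (1,0) S=126.9600: V=(p*·154.2200+(1−p*)·353.8800)/1.03=193.7838; Δ=(154.2200−353.8800)/(143.4648−87.6024)=-3.5741; B=V−Δ·S=647.5565
Node (1,1) S=207.9200: V=(p*·185.5800+(1−p*)·154.2200)/1.03=173.2551; Δ=(185.5800−154.2200)/(234.9496−143.4648)=0.3428; B=V−Δ·S=101.9823
Node (0,0) S=184.0000: V=(p*·173.2551+(1−p*)·193.7838)/1.03=172.7385; Δ=(173.2551−193.7838)/(207.9200−126.9600)=-0.2536; B=V−Δ·S=219.3946
The time-0 hedge costs 172.7385, which is the no-arbitrage price.

(0,0): Delta=-0.2536 Bond=219.3946
(1,0): Delta=-3.5741 Bond=647.5565
(1,1): Delta=0.3428 Bond=101.9823
V0=172.7385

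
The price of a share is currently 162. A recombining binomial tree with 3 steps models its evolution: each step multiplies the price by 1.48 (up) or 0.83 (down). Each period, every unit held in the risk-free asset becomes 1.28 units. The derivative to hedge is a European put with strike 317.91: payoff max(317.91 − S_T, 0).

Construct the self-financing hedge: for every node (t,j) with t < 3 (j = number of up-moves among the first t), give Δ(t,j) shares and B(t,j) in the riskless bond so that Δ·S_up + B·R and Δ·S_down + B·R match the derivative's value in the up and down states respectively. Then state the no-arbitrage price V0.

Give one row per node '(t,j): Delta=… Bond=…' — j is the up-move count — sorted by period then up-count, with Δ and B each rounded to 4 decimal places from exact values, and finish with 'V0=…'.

(0,0): Delta=-0.4242 Bond=91.1061
(1,0): Delta=-1.0000 Bond=194.0369
(1,1): Delta=-0.2807 Bond=82.2064
(2,0): Delta=-1.0000 Bond=248.3672
(2,1): Delta=-1.0000 Bond=248.3672
(2,2): Delta=-0.1014 Bond=41.6051
V0=22.3845

Under the risk-neutral measure, an up-move has probability p* = (R−d)/(u−d) = 0.6923 and values discount at R = 1.28.
Terminal payoffs: V(3,0)=225.2805, V(3,1)=152.7393, V(3,2)=23.3888, V(3,3)=0.0000
(2,0): S=111.6018. Δ = (V_up−V_dn)/(S_up−S_dn) = (152.7393−225.2805)/(165.1707−92.6295) = -1.0000. V = [p*·152.7393 + (1−p*)·225.2805]/1.28 = 136.7654. B = V − Δ·S = 248.3672.
(2,1): S=199.0008. Δ = (V_up−V_dn)/(S_up−S_dn) = (23.3888−152.7393)/(294.5212−165.1707) = -1.0000. V = [p*·23.3888 + (1−p*)·152.7393]/1.28 = 49.3664. B = V − Δ·S = 248.3672.
(2,2): S=354.8448. Δ = (V_up−V_dn)/(S_up−S_dn) = (0.0000−23.3888)/(525.1703−294.5212) = -0.1014. V = [p*·0.0000 + (1−p*)·23.3888]/1.28 = 5.6223. B = V − Δ·S = 41.6051.
(1,0): S=134.4600. Δ = (V_up−V_dn)/(S_up−S_dn) = (49.3664−136.7654)/(199.0008−111.6018) = -1.0000. V = [p*·49.3664 + (1−p*)·136.7654]/1.28 = 59.5769. B = V − Δ·S = 194.0369.
(1,1): S=239.7600. Δ = (V_up−V_dn)/(S_up−S_dn) = (5.6223−49.3664)/(354.8448−199.0008) = -0.2807. V = [p*·5.6223 + (1−p*)·49.3664]/1.28 = 14.9078. B = V − Δ·S = 82.2064.
(0,0): S=162.0000. Δ = (V_up−V_dn)/(S_up−S_dn) = (14.9078−59.5769)/(239.7600−134.4600) = -0.4242. V = [p*·14.9078 + (1−p*)·59.5769]/1.28 = 22.3845. B = V − Δ·S = 91.1061.
Check: Δ(0,0)·S0 + B(0,0) = 22.3845 = V0.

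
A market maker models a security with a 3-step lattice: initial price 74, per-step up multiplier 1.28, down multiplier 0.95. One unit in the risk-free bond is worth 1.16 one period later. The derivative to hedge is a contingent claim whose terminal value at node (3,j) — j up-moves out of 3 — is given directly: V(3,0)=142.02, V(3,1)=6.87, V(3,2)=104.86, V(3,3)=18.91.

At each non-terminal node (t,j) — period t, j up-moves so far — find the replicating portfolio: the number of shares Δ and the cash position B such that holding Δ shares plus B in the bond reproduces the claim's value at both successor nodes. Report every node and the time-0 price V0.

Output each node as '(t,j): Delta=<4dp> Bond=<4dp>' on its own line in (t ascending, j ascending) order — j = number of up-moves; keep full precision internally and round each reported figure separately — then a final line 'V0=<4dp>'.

(0,0): Delta=-0.2230 Bond=54.7855
(1,0): Delta=0.4909 Bond=13.3631
(1,1): Delta=-0.5257 Bond=92.2301
(2,0): Delta=-6.1323 Bond=457.8346
(2,1): Delta=3.2999 Bond=-237.2607
(2,2): Delta=-2.1482 Bond=303.6998
V0=38.2861

Since d<R<u, set p* = (R−d)/(u−d) = 0.6364; price each node as the discounted p*-expectation of its children.
Terminal payoffs: V(3,0)=142.0200, V(3,1)=6.8700, V(3,2)=104.8600, V(3,3)=18.9100
(2,0): S=66.7850. Δ = (V_up−V_dn)/(S_up−S_dn) = (6.8700−142.0200)/(85.4848−63.4457) = -6.1323. V = [p*·6.8700 + (1−p*)·142.0200]/1.16 = 48.2892. B = V − Δ·S = 457.8346.
(2,1): S=89.9840. Δ = (V_up−V_dn)/(S_up−S_dn) = (104.8600−6.8700)/(115.1795−85.4848) = 3.2999. V = [p*·104.8600 + (1−p*)·6.8700]/1.16 = 59.6787. B = V − Δ·S = -237.2607.
(2,2): S=121.2416. Δ = (V_up−V_dn)/(S_up−S_dn) = (18.9100−104.8600)/(155.1892−115.1795) = -2.1482. V = [p*·18.9100 + (1−p*)·104.8600]/1.16 = 43.2453. B = V − Δ·S = 303.6998.
(1,0): S=70.3000. Δ = (V_up−V_dn)/(S_up−S_dn) = (59.6787−48.2892)/(89.9840−66.7850) = 0.4909. V = [p*·59.6787 + (1−p*)·48.2892]/1.16 = 47.8768. B = V − Δ·S = 13.3631.
(1,1): S=94.7200. Δ = (V_up−V_dn)/(S_up−S_dn) = (43.2453−59.6787)/(121.2416−89.9840) = -0.5257. V = [p*·43.2453 + (1−p*)·59.6787]/1.16 = 42.4320. B = V − Δ·S = 92.2301.
(0,0): S=74.0000. Δ = (V_up−V_dn)/(S_up−S_dn) = (42.4320−47.8768)/(94.7200−70.3000) = -0.2230. V = [p*·42.4320 + (1−p*)·47.8768]/1.16 = 38.2861. B = V − Δ·S = 54.7855.
Root portfolio cost Δ·74+B reproduces V0=38.2861.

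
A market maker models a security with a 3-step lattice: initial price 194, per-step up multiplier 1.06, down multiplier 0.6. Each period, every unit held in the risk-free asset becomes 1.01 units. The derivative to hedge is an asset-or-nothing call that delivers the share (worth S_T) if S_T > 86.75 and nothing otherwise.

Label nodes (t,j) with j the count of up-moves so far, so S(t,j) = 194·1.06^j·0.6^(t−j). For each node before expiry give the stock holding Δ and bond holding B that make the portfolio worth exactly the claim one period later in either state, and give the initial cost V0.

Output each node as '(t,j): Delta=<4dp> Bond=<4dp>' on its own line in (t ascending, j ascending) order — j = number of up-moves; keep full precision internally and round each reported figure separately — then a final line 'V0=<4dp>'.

(0,0): Delta=1.1534 Bond=-32.0821
(1,0): Delta=2.1556 Bond=-149.0532
(1,1): Delta=1.0842 Bond=-18.1772
(2,0): Delta=0.0000 Bond=0.0000
(2,1): Delta=2.3043 Bond=-168.9028
(2,2): Delta=1.0000 Bond=0.0000
V0=191.6778

The replicating-portfolio and risk-neutral prices coincide; use p* = (1.01−0.6)/(1.06−0.6) = 0.8913 for the latter.
Payoff layer (t=3): V(3,0)=0.0000, V(3,1)=0.0000, V(3,2)=130.7870, V(3,3)=231.0571
  t=2,j=0: stock 69.8400 → up 74.0304 (V=0.0000), down 41.9040 (V=0.0000). Price 0.0000; hedge Δ=0.0000, bond B=0.0000.
  t=2,j=1: stock 123.3840 → up 130.7870 (V=130.7870), down 74.0304 (V=0.0000). Price 115.4169; hedge Δ=2.3043, bond B=-168.9028.
  t=2,j=2: stock 217.9784 → up 231.0571 (V=231.0571), down 130.7870 (V=130.7870). Price 217.9784; hedge Δ=1.0000, bond B=0.0000.
  t=1,j=0: stock 116.4000 → up 123.3840 (V=115.4169), down 69.8400 (V=0.0000). Price 101.8530; hedge Δ=2.1556, bond B=-149.0532.
  t=1,j=1: stock 205.6400 → up 217.9784 (V=217.9784), down 123.3840 (V=115.4169). Price 204.7826; hedge Δ=1.0842, bond B=-18.1772.
  t=0,j=0: stock 194.0000 → up 205.6400 (V=204.7826), down 116.4000 (V=101.8530). Price 191.6778; hedge Δ=1.1534, bond B=-32.0821.
Each (Δ,B) replicates both successor values, so the strategy is self-financing and V0 is arbitrage-free.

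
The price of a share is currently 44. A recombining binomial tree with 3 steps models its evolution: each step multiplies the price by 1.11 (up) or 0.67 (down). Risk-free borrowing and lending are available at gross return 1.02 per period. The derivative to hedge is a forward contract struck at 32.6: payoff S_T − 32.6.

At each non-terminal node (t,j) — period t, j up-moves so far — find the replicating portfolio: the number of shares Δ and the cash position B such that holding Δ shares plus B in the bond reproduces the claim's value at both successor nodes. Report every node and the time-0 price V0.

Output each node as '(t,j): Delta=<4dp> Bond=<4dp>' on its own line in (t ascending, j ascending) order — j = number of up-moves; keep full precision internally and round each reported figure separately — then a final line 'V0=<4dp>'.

No-arbitrage ⇒ martingale measure with p* = (R−d)/(u−d) = 0.7955.
At expiry t=3: V(3,0)=-19.3664, V(3,1)=-10.6757, V(3,2)=3.7223, V(3,3)=27.5758
  t=2,j=0: stock 19.7516 → up 21.9243 (V=-10.6757), down 13.2336 (V=-19.3664). Price -12.2092; hedge Δ=1.0000, bond B=-31.9608.
  t=2,j=1: stock 32.7228 → up 36.3223 (V=3.7223), down 21.9243 (V=-10.6757). Price 0.7620; hedge Δ=1.0000, bond B=-31.9608.
  t=2,j=2: stock 54.2124 → up 60.1758 (V=27.5758), down 36.3223 (V=3.7223). Price 22.2516; hedge Δ=1.0000, bond B=-31.9608.
  t=1,j=0: stock 29.4800 → up 32.7228 (V=0.7620), down 19.7516 (V=-12.2092). Price -1.8541; hedge Δ=1.0000, bond B=-31.3341.
  t=1,j=1: stock 48.8400 → up 54.2124 (V=22.2516), down 32.7228 (V=0.7620). Price 17.5059; hedge Δ=1.0000, bond B=-31.3341.
  t=0,j=0: stock 44.0000 → up 48.8400 (V=17.5059), down 29.4800 (V=-1.8541). Price 13.2803; hedge Δ=1.0000, bond B=-30.7197.
Check: Δ(0,0)·S0 + B(0,0) = 13.2803 = V0.

(0,0): Delta=1.0000 Bond=-30.7197
(1,0): Delta=1.0000 Bond=-31.3341
(1,1): Delta=1.0000 Bond=-31.3341
(2,0): Delta=1.0000 Bond=-31.9608
(2,1): Delta=1.0000 Bond=-31.9608
(2,2): Delta=1.0000 Bond=-31.9608
V0=13.2803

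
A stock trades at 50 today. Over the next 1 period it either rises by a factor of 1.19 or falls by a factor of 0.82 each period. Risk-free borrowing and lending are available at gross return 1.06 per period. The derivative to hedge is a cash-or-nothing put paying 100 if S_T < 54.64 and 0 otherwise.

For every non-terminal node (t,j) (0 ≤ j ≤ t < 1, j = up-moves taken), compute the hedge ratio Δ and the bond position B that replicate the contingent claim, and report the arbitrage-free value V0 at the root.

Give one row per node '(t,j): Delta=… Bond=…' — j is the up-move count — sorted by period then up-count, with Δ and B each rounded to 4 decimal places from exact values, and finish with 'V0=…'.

(0,0): Delta=-5.4054 Bond=303.4166
V0=33.1464

No-arbitrage ⇒ martingale measure with p* = (R−d)/(u−d) = 0.6486.
At expiry t=1: V(1,0)=100.0000, V(1,1)=0.0000
Node (0,0) S=50.0000: V=(p*·0.0000+(1−p*)·100.0000)/1.06=33.1464; Δ=(0.0000−100.0000)/(59.5000−41.0000)=-5.4054; B=V−Δ·S=303.4166
Check: Δ(0,0)·S0 + B(0,0) = 33.1464 = V0.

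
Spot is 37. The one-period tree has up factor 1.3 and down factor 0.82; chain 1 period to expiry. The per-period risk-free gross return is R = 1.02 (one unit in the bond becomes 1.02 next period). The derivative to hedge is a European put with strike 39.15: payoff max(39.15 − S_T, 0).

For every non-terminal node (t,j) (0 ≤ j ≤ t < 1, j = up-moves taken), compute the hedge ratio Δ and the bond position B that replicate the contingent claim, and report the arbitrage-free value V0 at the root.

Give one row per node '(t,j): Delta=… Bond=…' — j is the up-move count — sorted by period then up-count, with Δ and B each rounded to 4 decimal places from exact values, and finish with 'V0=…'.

Under the risk-neutral measure, an up-move has probability p* = (R−d)/(u−d) = 0.4167 and values discount at R = 1.02.
Terminal values V(1,·): V(1,0)=8.8100, V(1,1)=0.0000
  t=0,j=0: stock 37.0000 → up 48.1000 (V=0.0000), down 30.3400 (V=8.8100). Price 5.0384; hedge Δ=-0.4961, bond B=23.3926.
Check: Δ(0,0)·S0 + B(0,0) = 5.0384 = V0.

(0,0): Delta=-0.4961 Bond=23.3926
V0=5.0384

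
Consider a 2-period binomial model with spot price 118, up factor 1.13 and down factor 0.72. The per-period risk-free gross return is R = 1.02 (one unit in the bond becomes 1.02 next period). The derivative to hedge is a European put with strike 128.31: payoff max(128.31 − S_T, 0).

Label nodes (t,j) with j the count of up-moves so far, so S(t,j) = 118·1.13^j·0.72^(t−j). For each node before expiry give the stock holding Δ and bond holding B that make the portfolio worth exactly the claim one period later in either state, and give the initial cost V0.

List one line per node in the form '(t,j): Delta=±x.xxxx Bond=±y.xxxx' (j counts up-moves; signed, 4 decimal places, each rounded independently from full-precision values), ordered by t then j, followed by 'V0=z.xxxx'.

Risk-neutral probability p* = (R−d)/(u−d) = (1.02−0.72)/(1.13−0.72) = 0.7317.
Payoff layer (t=2): V(2,0)=67.1388, V(2,1)=32.3052, V(2,2)=0.0000
  t=1,j=0: stock 84.9600 → up 96.0048 (V=32.3052), down 61.1712 (V=67.1388). Price 40.8341; hedge Δ=-1.0000, bond B=125.7941.
  t=1,j=1: stock 133.3400 → up 150.6742 (V=0.0000), down 96.0048 (V=32.3052). Price 8.4973; hedge Δ=-0.5909, bond B=87.2905.
  t=0,j=0: stock 118.0000 → up 133.3400 (V=8.4973), down 84.9600 (V=40.8341). Price 16.8363; hedge Δ=-0.6684, bond B=95.7066.
Check: Δ(0,0)·S0 + B(0,0) = 16.8363 = V0.

(0,0): Delta=-0.6684 Bond=95.7066
(1,0): Delta=-1.0000 Bond=125.7941
(1,1): Delta=-0.5909 Bond=87.2905
V0=16.8363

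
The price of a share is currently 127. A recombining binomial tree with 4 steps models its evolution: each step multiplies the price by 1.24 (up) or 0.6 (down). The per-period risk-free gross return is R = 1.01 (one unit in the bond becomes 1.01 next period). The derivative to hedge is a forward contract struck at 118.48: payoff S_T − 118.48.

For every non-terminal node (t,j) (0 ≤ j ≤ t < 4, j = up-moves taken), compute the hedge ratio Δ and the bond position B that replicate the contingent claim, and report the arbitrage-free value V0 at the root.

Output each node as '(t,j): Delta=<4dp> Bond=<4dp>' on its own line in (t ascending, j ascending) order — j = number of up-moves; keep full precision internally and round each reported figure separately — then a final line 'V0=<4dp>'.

Since d<R<u, set p* = (R−d)/(u−d) = 0.6406; price each node as the discounted p*-expectation of its children.
Payoff layer (t=4): V(4,0)=-102.0208, V(4,1)=-84.4643, V(4,2)=-48.1809, V(4,3)=26.8047, V(4,4)=181.7751
  t=3,j=0: stock 27.4320 → up 34.0157 (V=-84.4643), down 16.4592 (V=-102.0208). Price -89.8749; hedge Δ=1.0000, bond B=-117.3069.
  t=3,j=1: stock 56.6928 → up 70.2991 (V=-48.1809), down 34.0157 (V=-84.4643). Price -60.6141; hedge Δ=1.0000, bond B=-117.3069.
  t=3,j=2: stock 117.1651 → up 145.2847 (V=26.8047), down 70.2991 (V=-48.1809). Price -0.1418; hedge Δ=1.0000, bond B=-117.3069.
  t=3,j=3: stock 242.1412 → up 300.2551 (V=181.7751), down 145.2847 (V=26.8047). Price 124.8343; hedge Δ=1.0000, bond B=-117.3069.
  t=2,j=0: stock 45.7200 → up 56.6928 (V=-60.6141), down 27.4320 (V=-89.8749). Price -70.4255; hedge Δ=1.0000, bond B=-116.1455.
  t=2,j=1: stock 94.4880 → up 117.1651 (V=-0.1418), down 56.6928 (V=-60.6141). Price -21.6575; hedge Δ=1.0000, bond B=-116.1455.
  t=2,j=2: stock 195.2752 → up 242.1412 (V=124.8343), down 117.1651 (V=-0.1418). Price 79.1297; hedge Δ=1.0000, bond B=-116.1455.
  t=1,j=0: stock 76.2000 → up 94.4880 (V=-21.6575), down 45.7200 (V=-70.4255). Price -38.7955; hedge Δ=1.0000, bond B=-114.9955.
  t=1,j=1: stock 157.4800 → up 195.2752 (V=79.1297), down 94.4880 (V=-21.6575). Price 42.4845; hedge Δ=1.0000, bond B=-114.9955.
  t=0,j=0: stock 127.0000 → up 157.4800 (V=42.4845), down 76.2000 (V=-38.7955). Price 13.1430; hedge Δ=1.0000, bond B=-113.8570.
Each (Δ,B) replicates both successor values, so the strategy is self-financing and V0 is arbitrage-free.

(0,0): Delta=1.0000 Bond=-113.8570
(1,0): Delta=1.0000 Bond=-114.9955
(1,1): Delta=1.0000 Bond=-114.9955
(2,0): Delta=1.0000 Bond=-116.1455
(2,1): Delta=1.0000 Bond=-116.1455
(2,2): Delta=1.0000 Bond=-116.1455
(3,0): Delta=1.0000 Bond=-117.3069
(3,1): Delta=1.0000 Bond=-117.3069
(3,2): Delta=1.0000 Bond=-117.3069
(3,3): Delta=1.0000 Bond=-117.3069
V0=13.1430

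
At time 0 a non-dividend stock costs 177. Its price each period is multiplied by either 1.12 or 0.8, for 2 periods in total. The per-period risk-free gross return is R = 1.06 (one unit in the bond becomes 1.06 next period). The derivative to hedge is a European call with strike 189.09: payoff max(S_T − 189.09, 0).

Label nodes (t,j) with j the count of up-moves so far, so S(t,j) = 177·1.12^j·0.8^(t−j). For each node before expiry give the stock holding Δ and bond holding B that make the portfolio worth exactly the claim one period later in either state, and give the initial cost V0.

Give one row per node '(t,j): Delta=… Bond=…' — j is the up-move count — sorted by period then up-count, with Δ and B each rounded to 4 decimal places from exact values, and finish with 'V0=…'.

Risk-neutral probability p* = (R−d)/(u−d) = (1.06−0.8)/(1.12−0.8) = 0.8125.
Terminal values V(2,·): V(2,0)=0.0000, V(2,1)=0.0000, V(2,2)=32.9388
Node (1,0) S=141.6000: V=(p*·0.0000+(1−p*)·0.0000)/1.06=0.0000; Δ=(0.0000−0.0000)/(158.5920−113.2800)=0.0000; B=V−Δ·S=0.0000
Node (1,1) S=198.2400: V=(p*·32.9388+(1−p*)·0.0000)/1.06=25.2479; Δ=(32.9388−0.0000)/(222.0288−158.5920)=0.5192; B=V−Δ·S=-77.6858
Node (0,0) S=177.0000: V=(p*·25.2479+(1−p*)·0.0000)/1.06=19.3528; Δ=(25.2479−0.0000)/(198.2400−141.6000)=0.4458; B=V−Δ·S=-59.5469
The time-0 hedge costs 19.3528, which is the no-arbitrage price.

(0,0): Delta=0.4458 Bond=-59.5469
(1,0): Delta=0.0000 Bond=0.0000
(1,1): Delta=0.5192 Bond=-77.6858
V0=19.3528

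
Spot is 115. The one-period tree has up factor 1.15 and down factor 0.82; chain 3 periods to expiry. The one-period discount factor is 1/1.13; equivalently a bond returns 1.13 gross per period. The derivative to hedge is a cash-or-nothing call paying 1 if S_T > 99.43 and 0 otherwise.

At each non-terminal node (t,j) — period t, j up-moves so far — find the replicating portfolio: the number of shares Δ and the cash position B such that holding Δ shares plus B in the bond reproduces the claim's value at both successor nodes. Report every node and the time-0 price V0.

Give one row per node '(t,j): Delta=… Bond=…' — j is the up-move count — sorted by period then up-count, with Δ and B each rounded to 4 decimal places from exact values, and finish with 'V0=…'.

(0,0): Delta=0.0023 Bond=0.4155
(1,0): Delta=0.0267 Bond=-1.8281
(1,1): Delta=0.0012 Bond=0.6177
(2,0): Delta=0.0000 Bond=0.0000
(2,1): Delta=0.0279 Bond=-2.1990
(2,2): Delta=0.0000 Bond=0.8850
V0=0.6857

Under the risk-neutral measure, an up-move has probability p* = (R−d)/(u−d) = 0.9394 and values discount at R = 1.13.
Terminal payoffs: V(3,0)=0.0000, V(3,1)=0.0000, V(3,2)=1.0000, V(3,3)=1.0000
(2,0): S=77.3260. Δ = (V_up−V_dn)/(S_up−S_dn) = (0.0000−0.0000)/(88.9249−63.4073) = 0.0000. V = [p*·0.0000 + (1−p*)·0.0000]/1.13 = 0.0000. B = V − Δ·S = 0.0000.
(2,1): S=108.4450. Δ = (V_up−V_dn)/(S_up−S_dn) = (1.0000−0.0000)/(124.7117−88.9249) = 0.0279. V = [p*·1.0000 + (1−p*)·0.0000]/1.13 = 0.8313. B = V − Δ·S = -2.1990.
(2,2): S=152.0875. Δ = (V_up−V_dn)/(S_up−S_dn) = (1.0000−1.0000)/(174.9006−124.7117) = 0.0000. V = [p*·1.0000 + (1−p*)·1.0000]/1.13 = 0.8850. B = V − Δ·S = 0.8850.
(1,0): S=94.3000. Δ = (V_up−V_dn)/(S_up−S_dn) = (0.8313−0.0000)/(108.4450−77.3260) = 0.0267. V = [p*·0.8313 + (1−p*)·0.0000]/1.13 = 0.6911. B = V − Δ·S = -1.8281.
(1,1): S=132.2500. Δ = (V_up−V_dn)/(S_up−S_dn) = (0.8850−0.8313)/(152.0875−108.4450) = 0.0012. V = [p*·0.8850 + (1−p*)·0.8313]/1.13 = 0.7803. B = V − Δ·S = 0.6177.
(0,0): S=115.0000. Δ = (V_up−V_dn)/(S_up−S_dn) = (0.7803−0.6911)/(132.2500−94.3000) = 0.0023. V = [p*·0.7803 + (1−p*)·0.6911]/1.13 = 0.6857. B = V − Δ·S = 0.4155.
Check: Δ(0,0)·S0 + B(0,0) = 0.6857 = V0.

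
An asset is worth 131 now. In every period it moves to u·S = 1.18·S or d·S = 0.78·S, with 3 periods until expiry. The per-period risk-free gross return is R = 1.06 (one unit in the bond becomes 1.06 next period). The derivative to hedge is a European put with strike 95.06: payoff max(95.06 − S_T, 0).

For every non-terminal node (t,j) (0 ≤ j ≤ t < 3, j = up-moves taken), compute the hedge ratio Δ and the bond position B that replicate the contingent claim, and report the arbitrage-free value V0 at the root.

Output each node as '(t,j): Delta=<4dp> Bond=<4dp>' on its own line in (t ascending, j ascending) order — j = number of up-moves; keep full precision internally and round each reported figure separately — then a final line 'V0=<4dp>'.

No-arbitrage ⇒ martingale measure with p* = (R−d)/(u−d) = 0.7000.
Payoff layer (t=3): V(3,0)=32.8937, V(3,1)=1.0135, V(3,2)=0.0000, V(3,3)=0.0000
(2,0): S=79.7004. Δ = (V_up−V_dn)/(S_up−S_dn) = (1.0135−32.8937)/(94.0465−62.1663) = -1.0000. V = [p*·1.0135 + (1−p*)·32.8937]/1.06 = 9.9788. B = V − Δ·S = 89.6792.
(2,1): S=120.5724. Δ = (V_up−V_dn)/(S_up−S_dn) = (0.0000−1.0135)/(142.2754−94.0465) = -0.0210. V = [p*·0.0000 + (1−p*)·1.0135]/1.06 = 0.2868. B = V − Δ·S = 2.8207.
(2,2): S=182.4044. Δ = (V_up−V_dn)/(S_up−S_dn) = (0.0000−0.0000)/(215.2372−142.2754) = 0.0000. V = [p*·0.0000 + (1−p*)·0.0000]/1.06 = 0.0000. B = V − Δ·S = 0.0000.
(1,0): S=102.1800. Δ = (V_up−V_dn)/(S_up−S_dn) = (0.2868−9.9788)/(120.5724−79.7004) = -0.2371. V = [p*·0.2868 + (1−p*)·9.9788]/1.06 = 3.0136. B = V − Δ·S = 27.2436.
(1,1): S=154.5800. Δ = (V_up−V_dn)/(S_up−S_dn) = (0.0000−0.2868)/(182.4044−120.5724) = -0.0046. V = [p*·0.0000 + (1−p*)·0.2868]/1.06 = 0.0812. B = V − Δ·S = 0.7983.
(0,0): S=131.0000. Δ = (V_up−V_dn)/(S_up−S_dn) = (0.0812−3.0136)/(154.5800−102.1800) = -0.0560. V = [p*·0.0812 + (1−p*)·3.0136]/1.06 = 0.9065. B = V − Δ·S = 8.2376.
Self-financing check: at every node Δ·S+B equals the discounted successor values.

(0,0): Delta=-0.0560 Bond=8.2376
(1,0): Delta=-0.2371 Bond=27.2436
(1,1): Delta=-0.0046 Bond=0.7983
(2,0): Delta=-1.0000 Bond=89.6792
(2,1): Delta=-0.0210 Bond=2.8207
(2,2): Delta=0.0000 Bond=0.0000
V0=0.9065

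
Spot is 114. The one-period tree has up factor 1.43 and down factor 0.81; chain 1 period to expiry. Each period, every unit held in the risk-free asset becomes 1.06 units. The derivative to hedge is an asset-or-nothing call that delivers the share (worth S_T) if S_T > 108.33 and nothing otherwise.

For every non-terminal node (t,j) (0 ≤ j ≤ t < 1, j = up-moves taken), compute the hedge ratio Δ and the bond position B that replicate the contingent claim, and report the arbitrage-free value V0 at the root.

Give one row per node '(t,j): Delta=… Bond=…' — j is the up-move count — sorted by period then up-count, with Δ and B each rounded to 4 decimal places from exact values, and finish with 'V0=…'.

(0,0): Delta=2.3065 Bond=-200.9224
V0=62.0131

Under the risk-neutral measure, an up-move has probability p* = (R−d)/(u−d) = 0.4032 and values discount at R = 1.06.
Terminal payoffs: V(1,0)=0.0000, V(1,1)=163.0200
Node (0,0) S=114.0000: V=(p*·163.0200+(1−p*)·0.0000)/1.06=62.0131; Δ=(163.0200−0.0000)/(163.0200−92.3400)=2.3065; B=V−Δ·S=-200.9224
Self-financing check: at every node Δ·S+B equals the discounted successor values.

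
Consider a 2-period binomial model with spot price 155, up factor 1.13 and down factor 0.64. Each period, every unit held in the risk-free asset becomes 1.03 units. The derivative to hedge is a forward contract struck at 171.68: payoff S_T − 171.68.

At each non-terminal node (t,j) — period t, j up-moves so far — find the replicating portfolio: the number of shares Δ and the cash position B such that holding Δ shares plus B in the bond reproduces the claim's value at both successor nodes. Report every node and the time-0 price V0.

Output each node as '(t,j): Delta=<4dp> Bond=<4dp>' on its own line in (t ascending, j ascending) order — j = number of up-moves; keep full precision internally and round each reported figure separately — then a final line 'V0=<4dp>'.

(0,0): Delta=1.0000 Bond=-161.8249
(1,0): Delta=1.0000 Bond=-166.6796
(1,1): Delta=1.0000 Bond=-166.6796
V0=-6.8249

Since d<R<u, set p* = (R−d)/(u−d) = 0.7959; price each node as the discounted p*-expectation of its children.
Terminal values V(2,·): V(2,0)=-108.1920, V(2,1)=-59.5840, V(2,2)=26.2395
  t=1,j=0: stock 99.2000 → up 112.0960 (V=-59.5840), down 63.4880 (V=-108.1920). Price -67.4796; hedge Δ=1.0000, bond B=-166.6796.
  t=1,j=1: stock 175.1500 → up 197.9195 (V=26.2395), down 112.0960 (V=-59.5840). Price 8.4704; hedge Δ=1.0000, bond B=-166.6796.
  t=0,j=0: stock 155.0000 → up 175.1500 (V=8.4704), down 99.2000 (V=-67.4796). Price -6.8249; hedge Δ=1.0000, bond B=-161.8249.
Root portfolio cost Δ·155+B reproduces V0=-6.8249.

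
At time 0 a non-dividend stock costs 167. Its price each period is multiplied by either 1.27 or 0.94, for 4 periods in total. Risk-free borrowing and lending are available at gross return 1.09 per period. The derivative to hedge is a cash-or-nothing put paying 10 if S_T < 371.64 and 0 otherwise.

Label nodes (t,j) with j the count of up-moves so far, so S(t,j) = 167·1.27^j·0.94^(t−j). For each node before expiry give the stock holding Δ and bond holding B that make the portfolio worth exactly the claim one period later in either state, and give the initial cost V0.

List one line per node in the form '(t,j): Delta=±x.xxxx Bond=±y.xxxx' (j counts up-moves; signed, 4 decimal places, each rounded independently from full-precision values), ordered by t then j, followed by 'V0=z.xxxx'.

(0,0): Delta=-0.0132 Bond=8.9794
(1,0): Delta=0.0000 Bond=7.7218
(1,1): Delta=-0.0248 Bond=12.2664
(2,0): Delta=0.0000 Bond=8.4168
(2,1): Delta=0.0000 Bond=8.4168
(2,2): Delta=-0.0469 Bond=19.3146
(3,0): Delta=0.0000 Bond=9.1743
(3,1): Delta=0.0000 Bond=9.1743
(3,2): Delta=0.0000 Bond=9.1743
(3,3): Delta=-0.0886 Bond=35.3072
V0=6.7818

Since d<R<u, set p* = (R−d)/(u−d) = 0.4545; price each node as the discounted p*-expectation of its children.
At expiry t=4: V(4,0)=10.0000, V(4,1)=10.0000, V(4,2)=10.0000, V(4,3)=10.0000, V(4,4)=0.0000
Node (3,0) S=138.7075: V=(p*·10.0000+(1−p*)·10.0000)/1.09=9.1743; Δ=(10.0000−10.0000)/(176.1586−130.3851)=0.0000; B=V−Δ·S=9.1743
Node (3,1) S=187.4027: V=(p*·10.0000+(1−p*)·10.0000)/1.09=9.1743; Δ=(10.0000−10.0000)/(238.0015−176.1586)=0.0000; B=V−Δ·S=9.1743
Node (3,2) S=253.1930: V=(p*·10.0000+(1−p*)·10.0000)/1.09=9.1743; Δ=(10.0000−10.0000)/(321.5552−238.0015)=0.0000; B=V−Δ·S=9.1743
Node (3,3) S=342.0800: V=(p*·0.0000+(1−p*)·10.0000)/1.09=5.0042; Δ=(0.0000−10.0000)/(434.4416−321.5552)=-0.0886; B=V−Δ·S=35.3072
Node (2,0) S=147.5612: V=(p*·9.1743+(1−p*)·9.1743)/1.09=8.4168; Δ=(9.1743−9.1743)/(187.4027−138.7075)=0.0000; B=V−Δ·S=8.4168
Node (2,1) S=199.3646: V=(p*·9.1743+(1−p*)·9.1743)/1.09=8.4168; Δ=(9.1743−9.1743)/(253.1930−187.4027)=0.0000; B=V−Δ·S=8.4168
Node (2,2) S=269.3543: V=(p*·5.0042+(1−p*)·9.1743)/1.09=6.6778; Δ=(5.0042−9.1743)/(342.0800−253.1930)=-0.0469; B=V−Δ·S=19.3146
Node (1,0) S=156.9800: V=(p*·8.4168+(1−p*)·8.4168)/1.09=7.7218; Δ=(8.4168−8.4168)/(199.3646−147.5612)=0.0000; B=V−Δ·S=7.7218
Node (1,1) S=212.0900: V=(p*·6.6778+(1−p*)·8.4168)/1.09=6.9966; Δ=(6.6778−8.4168)/(269.3543−199.3646)=-0.0248; B=V−Δ·S=12.2664
Node (0,0) S=167.0000: V=(p*·6.9966+(1−p*)·7.7218)/1.09=6.7818; Δ=(6.9966−7.7218)/(212.0900−156.9800)=-0.0132; B=V−Δ·S=8.9794
Check: Δ(0,0)·S0 + B(0,0) = 6.7818 = V0.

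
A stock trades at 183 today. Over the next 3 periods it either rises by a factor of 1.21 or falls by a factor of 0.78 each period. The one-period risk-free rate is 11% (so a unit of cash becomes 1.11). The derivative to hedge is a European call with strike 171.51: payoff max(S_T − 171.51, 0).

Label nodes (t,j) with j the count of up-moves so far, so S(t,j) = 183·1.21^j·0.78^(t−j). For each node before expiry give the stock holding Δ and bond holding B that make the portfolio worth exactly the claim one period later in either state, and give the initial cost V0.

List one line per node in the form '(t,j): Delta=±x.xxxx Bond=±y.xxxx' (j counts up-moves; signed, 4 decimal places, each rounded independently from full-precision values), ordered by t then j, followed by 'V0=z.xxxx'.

(0,0): Delta=0.8378 Bond=-91.6028
(1,0): Delta=0.4221 Bond=-42.3423
(1,1): Delta=0.9190 Bond=-119.6600
(2,0): Delta=0.0000 Bond=0.0000
(2,1): Delta=0.5046 Bond=-61.2424
(2,2): Delta=1.0000 Bond=-154.5135
V0=61.7218

Since d<R<u, set p* = (R−d)/(u−d) = 0.7674; price each node as the discounted p*-expectation of its children.
Payoff layer (t=3): V(3,0)=0.0000, V(3,1)=0.0000, V(3,2)=37.4756, V(3,3)=152.6857
Node (2,0) S=111.3372: V=(p*·0.0000+(1−p*)·0.0000)/1.11=0.0000; Δ=(0.0000−0.0000)/(134.7180−86.8430)=0.0000; B=V−Δ·S=0.0000
Node (2,1) S=172.7154: V=(p*·37.4756+(1−p*)·0.0000)/1.11=25.9102; Δ=(37.4756−0.0000)/(208.9856−134.7180)=0.5046; B=V−Δ·S=-61.2424
Node (2,2) S=267.9303: V=(p*·152.6857+(1−p*)·37.4756)/1.11=113.4168; Δ=(152.6857−37.4756)/(324.1957−208.9856)=1.0000; B=V−Δ·S=-154.5135
Node (1,0) S=142.7400: V=(p*·25.9102+(1−p*)·0.0000)/1.11=17.9141; Δ=(25.9102−0.0000)/(172.7154−111.3372)=0.4221; B=V−Δ·S=-42.3423
Node (1,1) S=221.4300: V=(p*·113.4168+(1−p*)·25.9102)/1.11=83.8436; Δ=(113.4168−25.9102)/(267.9303−172.7154)=0.9190; B=V−Δ·S=-119.6600
Node (0,0) S=183.0000: V=(p*·83.8436+(1−p*)·17.9141)/1.11=61.7218; Δ=(83.8436−17.9141)/(221.4300−142.7400)=0.8378; B=V−Δ·S=-91.6028
The time-0 hedge costs 61.7218, which is the no-arbitrage price.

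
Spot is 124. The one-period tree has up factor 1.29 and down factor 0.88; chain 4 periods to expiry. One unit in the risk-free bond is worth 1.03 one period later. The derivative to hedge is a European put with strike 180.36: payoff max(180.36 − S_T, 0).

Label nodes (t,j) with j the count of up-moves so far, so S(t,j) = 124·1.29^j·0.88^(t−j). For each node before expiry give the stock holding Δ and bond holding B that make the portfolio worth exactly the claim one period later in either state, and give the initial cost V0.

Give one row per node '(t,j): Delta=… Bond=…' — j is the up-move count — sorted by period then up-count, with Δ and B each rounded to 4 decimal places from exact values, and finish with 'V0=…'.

Under the risk-neutral measure, an up-move has probability p* = (R−d)/(u−d) = 0.3659 and values discount at R = 1.03.
Payoff layer (t=4): V(4,0)=105.9978, V(4,1)=71.3517, V(4,2)=20.5638, V(4,3)=0.0000, V(4,4)=0.0000
(3,0): S=84.5025. Δ = (V_up−V_dn)/(S_up−S_dn) = (71.3517−105.9978)/(109.0083−74.3622) = -1.0000. V = [p*·71.3517 + (1−p*)·105.9978]/1.03 = 90.6043. B = V − Δ·S = 175.1068.
(3,1): S=123.8730. Δ = (V_up−V_dn)/(S_up−S_dn) = (20.5638−71.3517)/(159.7962−109.0083) = -1.0000. V = [p*·20.5638 + (1−p*)·71.3517]/1.03 = 51.2338. B = V − Δ·S = 175.1068.
(3,2): S=181.5866. Δ = (V_up−V_dn)/(S_up−S_dn) = (0.0000−20.5638)/(234.2467−159.7962) = -0.2762. V = [p*·0.0000 + (1−p*)·20.5638]/1.03 = 12.6606. B = V − Δ·S = 62.8162.
(3,3): S=266.1894. Δ = (V_up−V_dn)/(S_up−S_dn) = (0.0000−0.0000)/(343.3844−234.2467) = 0.0000. V = [p*·0.0000 + (1−p*)·0.0000]/1.03 = 0.0000. B = V − Δ·S = 0.0000.
(2,0): S=96.0256. Δ = (V_up−V_dn)/(S_up−S_dn) = (51.2338−90.6043)/(123.8730−84.5025) = -1.0000. V = [p*·51.2338 + (1−p*)·90.6043]/1.03 = 73.9810. B = V − Δ·S = 170.0066.
(2,1): S=140.7648. Δ = (V_up−V_dn)/(S_up−S_dn) = (12.6606−51.2338)/(181.5866−123.8730) = -0.6684. V = [p*·12.6606 + (1−p*)·51.2338]/1.03 = 36.0404. B = V − Δ·S = 130.1213.
(2,2): S=206.3484. Δ = (V_up−V_dn)/(S_up−S_dn) = (0.0000−12.6606)/(266.1894−181.5866) = -0.1496. V = [p*·0.0000 + (1−p*)·12.6606]/1.03 = 7.7949. B = V − Δ·S = 38.6745.
(1,0): S=109.1200. Δ = (V_up−V_dn)/(S_up−S_dn) = (36.0404−73.9810)/(140.7648−96.0256) = -0.8480. V = [p*·36.0404 + (1−p*)·73.9810]/1.03 = 58.3498. B = V − Δ·S = 150.8878.
(1,1): S=159.9600. Δ = (V_up−V_dn)/(S_up−S_dn) = (7.7949−36.0404)/(206.3484−140.7648) = -0.4307. V = [p*·7.7949 + (1−p*)·36.0404]/1.03 = 24.9579. B = V − Δ·S = 93.8496.
(0,0): S=124.0000. Δ = (V_up−V_dn)/(S_up−S_dn) = (24.9579−58.3498)/(159.9600−109.1200) = -0.6568. V = [p*·24.9579 + (1−p*)·58.3498]/1.03 = 44.7896. B = V − Δ·S = 126.2332.
Each (Δ,B) replicates both successor values, so the strategy is self-financing and V0 is arbitrage-free.

(0,0): Delta=-0.6568 Bond=126.2332
(1,0): Delta=-0.8480 Bond=150.8878
(1,1): Delta=-0.4307 Bond=93.8496
(2,0): Delta=-1.0000 Bond=170.0066
(2,1): Delta=-0.6684 Bond=130.1213
(2,2): Delta=-0.1496 Bond=38.6745
(3,0): Delta=-1.0000 Bond=175.1068
(3,1): Delta=-1.0000 Bond=175.1068
(3,2): Delta=-0.2762 Bond=62.8162
(3,3): Delta=0.0000 Bond=0.0000
V0=44.7896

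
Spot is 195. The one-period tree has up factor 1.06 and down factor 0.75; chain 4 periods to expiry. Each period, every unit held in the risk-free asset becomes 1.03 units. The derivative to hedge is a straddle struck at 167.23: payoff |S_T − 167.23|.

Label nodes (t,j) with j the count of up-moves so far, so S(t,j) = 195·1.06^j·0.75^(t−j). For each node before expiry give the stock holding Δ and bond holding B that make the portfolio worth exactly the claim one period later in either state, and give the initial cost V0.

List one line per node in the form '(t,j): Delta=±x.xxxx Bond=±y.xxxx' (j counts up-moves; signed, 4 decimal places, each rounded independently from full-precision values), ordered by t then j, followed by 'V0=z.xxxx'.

(0,0): Delta=0.6562 Bond=-77.4712
(1,0): Delta=-0.7640 Bond=127.9101
(1,1): Delta=0.7638 Bond=-102.0495
(2,0): Delta=-1.0000 Bond=157.6303
(2,1): Delta=-0.7461 Bond=128.9742
(2,2): Delta=0.8783 Bond=-130.1915
(3,0): Delta=-1.0000 Bond=162.3592
(3,1): Delta=-1.0000 Bond=162.3592
(3,2): Delta=-0.7269 Bond=129.6811
(3,3): Delta=1.0000 Bond=-162.3592
V0=50.4834

Since d<R<u, set p* = (R−d)/(u−d) = 0.9032; price each node as the discounted p*-expectation of its children.
Terminal values V(4,·): V(4,0)=105.5308, V(4,1)=80.0284, V(4,2)=43.9851, V(4,3)=6.9561, V(4,4)=78.9530
(3,0): S=82.2656. Δ = (V_up−V_dn)/(S_up−S_dn) = (80.0284−105.5308)/(87.2016−61.6992) = -1.0000. V = [p*·80.0284 + (1−p*)·105.5308]/1.03 = 80.0936. B = V − Δ·S = 162.3592.
(3,1): S=116.2688. Δ = (V_up−V_dn)/(S_up−S_dn) = (43.9851−80.0284)/(123.2449−87.2016) = -1.0000. V = [p*·43.9851 + (1−p*)·80.0284]/1.03 = 46.0905. B = V − Δ·S = 162.3592.
(3,2): S=164.3265. Δ = (V_up−V_dn)/(S_up−S_dn) = (6.9561−43.9851)/(174.1861−123.2449) = -0.7269. V = [p*·6.9561 + (1−p*)·43.9851]/1.03 = 10.2326. B = V − Δ·S = 129.6811.
(3,3): S=232.2481. Δ = (V_up−V_dn)/(S_up−S_dn) = (78.9530−6.9561)/(246.1830−174.1861) = 1.0000. V = [p*·78.9530 + (1−p*)·6.9561]/1.03 = 69.8889. B = V − Δ·S = -162.3592.
(2,0): S=109.6875. Δ = (V_up−V_dn)/(S_up−S_dn) = (46.0905−80.0936)/(116.2688−82.2656) = -1.0000. V = [p*·46.0905 + (1−p*)·80.0936]/1.03 = 47.9428. B = V − Δ·S = 157.6303.
(2,1): S=155.0250. Δ = (V_up−V_dn)/(S_up−S_dn) = (10.2326−46.0905)/(164.3265−116.2688) = -0.7461. V = [p*·10.2326 + (1−p*)·46.0905]/1.03 = 13.3036. B = V − Δ·S = 128.9742.
(2,2): S=219.1020. Δ = (V_up−V_dn)/(S_up−S_dn) = (69.8889−10.2326)/(232.2481−164.3265) = 0.8783. V = [p*·69.8889 + (1−p*)·10.2326]/1.03 = 62.2483. B = V − Δ·S = -130.1915.
(1,0): S=146.2500. Δ = (V_up−V_dn)/(S_up−S_dn) = (13.3036−47.9428)/(155.0250−109.6875) = -0.7640. V = [p*·13.3036 + (1−p*)·47.9428]/1.03 = 16.1706. B = V − Δ·S = 127.9101.
(1,1): S=206.7000. Δ = (V_up−V_dn)/(S_up−S_dn) = (62.2483−13.3036)/(219.1020−155.0250) = 0.7638. V = [p*·62.2483 + (1−p*)·13.3036]/1.03 = 55.8366. B = V − Δ·S = -102.0495.
(0,0): S=195.0000. Δ = (V_up−V_dn)/(S_up−S_dn) = (55.8366−16.1706)/(206.7000−146.2500) = 0.6562. V = [p*·55.8366 + (1−p*)·16.1706]/1.03 = 50.4834. B = V − Δ·S = -77.4712.
Check: Δ(0,0)·S0 + B(0,0) = 50.4834 = V0.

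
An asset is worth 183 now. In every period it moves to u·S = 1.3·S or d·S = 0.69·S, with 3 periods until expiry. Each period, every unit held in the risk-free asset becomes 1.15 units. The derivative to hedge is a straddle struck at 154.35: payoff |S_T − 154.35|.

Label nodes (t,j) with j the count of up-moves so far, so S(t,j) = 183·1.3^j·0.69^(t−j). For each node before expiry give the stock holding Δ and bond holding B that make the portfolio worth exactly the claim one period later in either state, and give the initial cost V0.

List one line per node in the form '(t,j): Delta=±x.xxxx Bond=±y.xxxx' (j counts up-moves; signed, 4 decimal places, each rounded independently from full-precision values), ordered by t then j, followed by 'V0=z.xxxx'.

Since d<R<u, set p* = (R−d)/(u−d) = 0.7541; price each node as the discounted p*-expectation of its children.
Terminal values V(3,·): V(3,0)=94.2329, V(3,1)=41.0858, V(3,2)=59.0463, V(3,3)=247.7010
  t=2,j=0: stock 87.1263 → up 113.2642 (V=41.0858), down 60.1171 (V=94.2329). Price 47.0911; hedge Δ=-1.0000, bond B=134.2174.
  t=2,j=1: stock 164.1510 → up 213.3963 (V=59.0463), down 113.2642 (V=41.0858). Price 47.5042; hedge Δ=0.1794, bond B=18.0607.
  t=2,j=2: stock 309.2700 → up 402.0510 (V=247.7010), down 213.3963 (V=59.0463). Price 175.0526; hedge Δ=1.0000, bond B=-134.2174.
  t=1,j=0: stock 126.2700 → up 164.1510 (V=47.5042), down 87.1263 (V=47.0911). Price 41.2196; hedge Δ=0.0054, bond B=40.5425.
  t=1,j=1: stock 237.9000 → up 309.2700 (V=175.0526), down 164.1510 (V=47.5042). Price 124.9463; hedge Δ=0.8789, bond B=-84.1495.
  t=0,j=0: stock 183.0000 → up 237.9000 (V=124.9463), down 126.2700 (V=41.2196). Price 90.7459; hedge Δ=0.7500, bond B=-46.5109.
The time-0 hedge costs 90.7459, which is the no-arbitrage price.

(0,0): Delta=0.7500 Bond=-46.5109
(1,0): Delta=0.0054 Bond=40.5425
(1,1): Delta=0.8789 Bond=-84.1495
(2,0): Delta=-1.0000 Bond=134.2174
(2,1): Delta=0.1794 Bond=18.0607
(2,2): Delta=1.0000 Bond=-134.2174
V0=90.7459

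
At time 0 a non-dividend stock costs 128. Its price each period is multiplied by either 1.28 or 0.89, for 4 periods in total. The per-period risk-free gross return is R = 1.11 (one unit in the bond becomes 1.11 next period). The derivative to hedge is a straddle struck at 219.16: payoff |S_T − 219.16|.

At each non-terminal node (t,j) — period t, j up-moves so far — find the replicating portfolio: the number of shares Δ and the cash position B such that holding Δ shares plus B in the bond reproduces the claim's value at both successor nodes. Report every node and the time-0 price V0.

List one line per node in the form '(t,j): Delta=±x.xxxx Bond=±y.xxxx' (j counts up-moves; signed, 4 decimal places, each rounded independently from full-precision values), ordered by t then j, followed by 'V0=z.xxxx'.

(0,0): Delta=-0.2088 Bond=67.8326
(1,0): Delta=-0.7704 Bond=139.2771
(1,1): Delta=0.0930 Bond=25.8529
(2,0): Delta=-1.0000 Bond=177.8752
(2,1): Delta=-0.6471 Bond=136.6103
(2,2): Delta=0.4906 Bond=-54.6910
(3,0): Delta=-1.0000 Bond=197.4414
(3,1): Delta=-1.0000 Bond=197.4414
(3,2): Delta=-0.4574 Bond=116.2434
(3,3): Delta=1.0000 Bond=-197.4414
V0=41.1107

Since d<R<u, set p* = (R−d)/(u−d) = 0.5641; price each node as the discounted p*-expectation of its children.
Terminal values V(4,·): V(4,0)=138.8499, V(4,1)=103.6579, V(4,2)=53.0446, V(4,3)=19.7476, V(4,4)=124.4374
(3,0): S=90.2360. Δ = (V_up−V_dn)/(S_up−S_dn) = (103.6579−138.8499)/(115.5021−80.3101) = -1.0000. V = [p*·103.6579 + (1−p*)·138.8499]/1.11 = 107.2054. B = V − Δ·S = 197.4414.
(3,1): S=129.7777. Δ = (V_up−V_dn)/(S_up−S_dn) = (53.0446−103.6579)/(166.1154−115.5021) = -1.0000. V = [p*·53.0446 + (1−p*)·103.6579]/1.11 = 67.6638. B = V − Δ·S = 197.4414.
(3,2): S=186.6465. Δ = (V_up−V_dn)/(S_up−S_dn) = (19.7476−53.0446)/(238.9076−166.1154) = -0.4574. V = [p*·19.7476 + (1−p*)·53.0446]/1.11 = 30.8663. B = V − Δ·S = 116.2434.
(3,3): S=268.4355. Δ = (V_up−V_dn)/(S_up−S_dn) = (124.4374−19.7476)/(343.5974−238.9076) = 1.0000. V = [p*·124.4374 + (1−p*)·19.7476]/1.11 = 70.9940. B = V − Δ·S = -197.4414.
(2,0): S=101.3888. Δ = (V_up−V_dn)/(S_up−S_dn) = (67.6638−107.2054)/(129.7777−90.2360) = -1.0000. V = [p*·67.6638 + (1−p*)·107.2054]/1.11 = 76.4864. B = V − Δ·S = 177.8752.
(2,1): S=145.8176. Δ = (V_up−V_dn)/(S_up−S_dn) = (30.8663−67.6638)/(186.6465−129.7777) = -0.6471. V = [p*·30.8663 + (1−p*)·67.6638]/1.11 = 42.2579. B = V − Δ·S = 136.6103.
(2,2): S=209.7152. Δ = (V_up−V_dn)/(S_up−S_dn) = (70.9940−30.8663)/(268.4355−186.6465) = 0.4906. V = [p*·70.9940 + (1−p*)·30.8663]/1.11 = 48.2004. B = V − Δ·S = -54.6910.
(1,0): S=113.9200. Δ = (V_up−V_dn)/(S_up−S_dn) = (42.2579−76.4864)/(145.8176−101.3888) = -0.7704. V = [p*·42.2579 + (1−p*)·76.4864]/1.11 = 51.5117. B = V − Δ·S = 139.2771.
(1,1): S=163.8400. Δ = (V_up−V_dn)/(S_up−S_dn) = (48.2004−42.2579)/(209.7152−145.8176) = 0.0930. V = [p*·48.2004 + (1−p*)·42.2579]/1.11 = 41.0902. B = V − Δ·S = 25.8529.
(0,0): S=128.0000. Δ = (V_up−V_dn)/(S_up−S_dn) = (41.0902−51.5117)/(163.8400−113.9200) = -0.2088. V = [p*·41.0902 + (1−p*)·51.5117]/1.11 = 41.1107. B = V − Δ·S = 67.8326.
Root portfolio cost Δ·128+B reproduces V0=41.1107.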